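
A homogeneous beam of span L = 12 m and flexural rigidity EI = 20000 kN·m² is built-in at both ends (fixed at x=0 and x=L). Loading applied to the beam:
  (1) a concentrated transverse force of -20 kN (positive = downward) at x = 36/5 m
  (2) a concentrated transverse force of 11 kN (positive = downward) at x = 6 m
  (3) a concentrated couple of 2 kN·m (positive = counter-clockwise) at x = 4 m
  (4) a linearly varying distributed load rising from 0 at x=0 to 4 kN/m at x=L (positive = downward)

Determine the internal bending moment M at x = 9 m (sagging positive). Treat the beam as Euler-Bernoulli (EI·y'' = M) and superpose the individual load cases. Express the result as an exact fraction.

Load 1 — point force P=-20 kN at a=36/5 m (b=L-a=24/5):
  M_1 = Pa²(a+3b)(L-x)/L³ - Pa²b/L²  [x>a] = (-20)·(36/5)²·((36/5)+3·(24/5))·(12-9)/12³ - (-20)·(36/5)²·(24/5)/12² = -108/25 kN·m
Load 2 — point force P=11 kN at a=6 m (b=L-a=6):
  M_2 = Pa²(a+3b)(L-x)/L³ - Pa²b/L²  [x>a] = 11·6²·(6+3·6)·(12-9)/12³ - 11·6²·6/12² = 0 kN·m
Load 3 — applied couple M₀=2 kN·m at a=4 m (b=L-a=8):
  M_3 = R_Ax - M_A - M₀  [x>a] with R_A=2/9, M_A=0 = (2/9)·9 - 0 - 2 = 0 kN·m
Load 4 — triangular load w₀=4 kN/m (0→w₀ over full span):
  M_4 = 3w₀Lx/20 - w₀L²/30 - w₀x³/(6L) = 3·4·12·9/20 - 4·12²/30 - 4·9³/(6·12) = 51/10 kN·m
Superposition: M = Σ M_i = 39/50 kN·m ≈ 0.780000 kN·m

M(9) = 39/50 kN·m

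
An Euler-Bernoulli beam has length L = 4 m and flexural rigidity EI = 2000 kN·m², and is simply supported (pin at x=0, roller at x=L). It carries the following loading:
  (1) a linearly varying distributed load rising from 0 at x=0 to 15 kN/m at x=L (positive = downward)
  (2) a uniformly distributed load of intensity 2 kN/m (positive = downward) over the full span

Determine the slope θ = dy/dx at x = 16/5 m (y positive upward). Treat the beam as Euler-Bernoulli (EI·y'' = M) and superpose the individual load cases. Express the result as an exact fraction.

θ(16/5) = 191/18750 rad

Load 1 — triangular load w₀=15 kN/m (0→w₀ over full span):
  θ_1 = -w₀(7L⁴-30L²x²+15x⁴)/(360LEI) = -15·(7·4⁴-30·4²·(16/5)²+15·(16/5)⁴)/(360·4·2000) = 757/93750 rad
Load 2 — uniform load w=2 kN/m over full span:
  θ_2 = -w(L³-6Lx²+4x³)/(24EI) = -2·(4³-6·4·(16/5)²+4·(16/5)³)/(24·2000) = 33/15625 rad
Superposition: θ = Σ θ_i = 191/18750 rad ≈ 0.010187 rad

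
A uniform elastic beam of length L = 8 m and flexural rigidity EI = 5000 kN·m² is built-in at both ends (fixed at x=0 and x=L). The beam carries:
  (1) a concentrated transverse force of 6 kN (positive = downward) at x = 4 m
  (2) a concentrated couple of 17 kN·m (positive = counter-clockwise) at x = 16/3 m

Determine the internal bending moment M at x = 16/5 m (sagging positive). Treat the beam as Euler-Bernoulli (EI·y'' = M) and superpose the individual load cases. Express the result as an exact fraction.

Load 1 — point force P=6 kN at a=4 m (b=L-a=4):
  M_1 = Pb²(3a+b)x/L³ - Pab²/L²  [x≤a] = 6·4²·(3·4+4)·(16/5)/8³ - 6·4·4²/8² = 18/5 kN·m
Load 2 — applied couple M₀=17 kN·m at a=16/3 m (b=L-a=8/3):
  M_2 = R_Ax - M_A  [x≤a] with R_A=17/6, M_A=17/3 = (17/6)·(16/5) - (17/3) = 17/5 kN·m
Superposition: M = Σ M_i = 7 kN·m ≈ 7.000000 kN·m

M(16/5) = 7 kN·m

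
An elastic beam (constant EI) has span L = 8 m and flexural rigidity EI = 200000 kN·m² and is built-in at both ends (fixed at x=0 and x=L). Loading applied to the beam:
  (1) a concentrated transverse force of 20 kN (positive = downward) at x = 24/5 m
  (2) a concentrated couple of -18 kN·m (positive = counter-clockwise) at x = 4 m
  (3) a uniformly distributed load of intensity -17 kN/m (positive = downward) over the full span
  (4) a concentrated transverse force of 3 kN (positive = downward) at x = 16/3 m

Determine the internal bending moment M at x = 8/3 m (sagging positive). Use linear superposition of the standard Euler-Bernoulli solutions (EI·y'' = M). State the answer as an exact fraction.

Load 1 — point force P=20 kN at a=24/5 m (b=L-a=16/5):
  M_1 = Pb²(3a+b)x/L³ - Pab²/L²  [x≤a] = 20·(16/5)²·(3·(24/5)+(16/5))·(8/3)/8³ - 20·(24/5)·(16/5)²/8² = 256/75 kN·m
Load 2 — applied couple M₀=-18 kN·m at a=4 m (b=L-a=4):
  M_2 = R_Ax - M_A  [x≤a] with R_A=-27/8, M_A=-9/2 = (-27/8)·(8/3) - (-9/2) = -9/2 kN·m
Load 3 — uniform load w=-17 kN/m over full span:
  M_3 = wLx/2 - wL²/12 - wx²/2 = (-17)·8·(8/3)/2 - (-17)·8²/12 - (-17)·(8/3)²/2 = -272/9 kN·m
Load 4 — point force P=3 kN at a=16/3 m (b=L-a=8/3):
  M_4 = Pb²(3a+b)x/L³ - Pab²/L²  [x≤a] = 3·(8/3)²·(3·(16/3)+(8/3))·(8/3)/8³ - 3·(16/3)·(8/3)²/8² = 8/27 kN·m
Superposition: M = Σ M_i = -41867/1350 kN·m ≈ -31.012593 kN·m

M(8/3) = -41867/1350 kN·m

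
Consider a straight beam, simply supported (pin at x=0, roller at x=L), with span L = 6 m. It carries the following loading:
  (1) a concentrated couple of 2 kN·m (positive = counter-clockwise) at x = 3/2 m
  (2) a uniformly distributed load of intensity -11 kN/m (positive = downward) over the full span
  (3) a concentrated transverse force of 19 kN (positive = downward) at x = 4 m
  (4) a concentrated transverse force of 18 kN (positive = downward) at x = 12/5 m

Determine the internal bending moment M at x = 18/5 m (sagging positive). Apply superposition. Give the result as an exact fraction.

Load 1 — applied couple M₀=2 kN·m at a=3/2 m (b=L-a=9/2):
  M_1 = M₀x/L - M₀  [x>a] = 2·(18/5)/6 - 2 = -4/5 kN·m
Load 2 — uniform load w=-11 kN/m over full span:
  M_2 = wx(L-x)/2 = (-11)·(18/5)·(6-(18/5))/2 = -1188/25 kN·m
Load 3 — point force P=19 kN at a=4 m (b=L-a=2):
  M_3 = Pbx/L  [x≤a] = 19·2·(18/5)/6 = 114/5 kN·m
Load 4 — point force P=18 kN at a=12/5 m (b=L-a=18/5):
  M_4 = Pa(L-x)/L  [x>a] = 18·(12/5)·(6-(18/5))/6 = 432/25 kN·m
Superposition: M = Σ M_i = -206/25 kN·m ≈ -8.240000 kN·m

M(18/5) = -206/25 kN·m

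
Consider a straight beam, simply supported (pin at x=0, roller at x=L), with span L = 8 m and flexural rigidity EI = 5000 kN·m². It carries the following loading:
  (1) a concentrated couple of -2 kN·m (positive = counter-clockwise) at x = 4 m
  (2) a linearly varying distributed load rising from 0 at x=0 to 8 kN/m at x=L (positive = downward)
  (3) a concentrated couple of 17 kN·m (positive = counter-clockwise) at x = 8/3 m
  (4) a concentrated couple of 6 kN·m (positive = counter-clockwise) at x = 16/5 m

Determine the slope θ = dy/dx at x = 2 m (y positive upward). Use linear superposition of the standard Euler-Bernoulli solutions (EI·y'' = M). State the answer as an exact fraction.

Load 1 — applied couple M₀=-2 kN·m at a=4 m (b=L-a=4):
  θ_1 = (M₀x²/(2L)+C₁)/EI  [x≤a] with C₁=M₀(3b²-L²)/(6L)=2/3 = ((-2)·2²/(2·8)+(2/3))/5000 = 1/30000 rad
Load 2 — triangular load w₀=8 kN/m (0→w₀ over full span):
  θ_2 = -w₀(7L⁴-30L²x²+15x⁴)/(360LEI) = -8·(7·8⁴-30·8²·2²+15·2⁴)/(360·8·5000) = -1327/112500 rad
Load 3 — applied couple M₀=17 kN·m at a=8/3 m (b=L-a=16/3):
  θ_3 = (M₀x²/(2L)+C₁)/EI  [x≤a] with C₁=M₀(3b²-L²)/(6L)=68/9 = (17·2²/(2·8)+(68/9))/5000 = 17/7200 rad
Load 4 — applied couple M₀=6 kN·m at a=16/5 m (b=L-a=24/5):
  θ_4 = (M₀x²/(2L)+C₁)/EI  [x≤a] with C₁=M₀(3b²-L²)/(6L)=16/25 = (6·2²/(2·8)+(16/25))/5000 = 107/250000 rad
Superposition: θ = Σ θ_i = -40379/4500000 rad ≈ -0.008973 rad

θ(2) = -40379/4500000 rad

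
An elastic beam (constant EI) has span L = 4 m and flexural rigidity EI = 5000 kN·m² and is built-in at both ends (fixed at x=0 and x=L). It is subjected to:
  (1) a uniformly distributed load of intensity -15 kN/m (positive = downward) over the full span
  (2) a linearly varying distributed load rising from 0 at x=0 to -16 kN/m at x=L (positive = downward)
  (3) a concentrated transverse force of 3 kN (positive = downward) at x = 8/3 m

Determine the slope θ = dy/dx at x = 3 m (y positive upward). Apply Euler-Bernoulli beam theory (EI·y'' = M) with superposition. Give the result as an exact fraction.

Load 1 — uniform load w=-15 kN/m over full span:
  θ_1 = -wx(L-x)(L-2x)/(12EI) = -(-15)·3·(4-3)·(4-2·3)/(12·5000) = -3/2000 rad
Load 2 — triangular load w₀=-16 kN/m (0→w₀ over full span):
  θ_2 = -w₀(2x(L-x)(L-2x)(x+2L)+x²(L-x)²)/(120LEI) = -(-16)·(2·3·(4-3)·(4-2·3)·(3+2·4)+3²·(4-3)²)/(120·4·5000) = -41/50000 rad
Load 3 — point force P=3 kN at a=8/3 m (b=L-a=4/3):
  θ_3 = Pa²(L-x)(2bL-(3b+a)(L-x))/(2L³EI)  [x>a] = 3·(8/3)²·(4-3)·(2·(4/3)·4-(3·(4/3)+(8/3))·(4-3))/(2·4³·5000) = 1/7500 rad
Superposition: θ = Σ θ_i = -41/18750 rad ≈ -0.002187 rad

θ(3) = -41/18750 rad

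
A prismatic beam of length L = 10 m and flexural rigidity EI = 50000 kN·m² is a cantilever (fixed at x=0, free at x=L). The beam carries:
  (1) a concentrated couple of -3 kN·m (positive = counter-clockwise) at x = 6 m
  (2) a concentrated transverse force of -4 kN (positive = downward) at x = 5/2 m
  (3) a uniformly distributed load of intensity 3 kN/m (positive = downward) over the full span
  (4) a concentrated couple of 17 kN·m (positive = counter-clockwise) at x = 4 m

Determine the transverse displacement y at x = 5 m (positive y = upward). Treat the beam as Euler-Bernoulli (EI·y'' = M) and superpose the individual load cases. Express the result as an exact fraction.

Load 1 — applied couple M₀=-3 kN·m at a=6 m (b=L-a=4):
  y_1 = M₀x²/(2EI)  [x≤a] = (-3)·5²/(2·50000) = -3/4000 m
Load 2 — point force P=-4 kN at a=5/2 m (b=L-a=15/2):
  y_2 = -Pa²(3x-a)/(6EI)  [x>a] = -(-4)·(5/2)²·(3·5-(5/2))/(6·50000) = 1/960 m
Load 3 — uniform load w=3 kN/m over full span:
  y_3 = -wx²(x²-4Lx+6L²)/(24EI) = -3·5²·(5²-4·10·5+6·10²)/(24·50000) = -17/640 m
Load 4 — applied couple M₀=17 kN·m at a=4 m (b=L-a=6):
  y_4 = M₀a(2x-a)/(2EI)  [x>a] = 17·4·(2·5-4)/(2·50000) = 51/12500 m
Superposition: y = Σ y_i = -26629/1200000 m ≈ -0.022191 m

y(5) = -26629/1200000 m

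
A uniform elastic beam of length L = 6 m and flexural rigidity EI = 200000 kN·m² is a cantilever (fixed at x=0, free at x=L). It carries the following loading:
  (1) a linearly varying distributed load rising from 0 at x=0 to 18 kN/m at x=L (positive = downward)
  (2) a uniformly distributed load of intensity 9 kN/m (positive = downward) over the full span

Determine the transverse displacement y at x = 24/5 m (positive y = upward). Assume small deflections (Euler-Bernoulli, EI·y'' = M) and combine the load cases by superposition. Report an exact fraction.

Load 1 — triangular load w₀=18 kN/m (0→w₀ over full span):
  y_1 = (w₀Lx³/12-w₀L²x²/6-w₀x⁵/(120L))/EI = (18·6·(24/5)³/12-18·6²·(24/5)²/6-18·(24/5)⁵/(120·6))/200000 = -380052/48828125 m
Load 2 — uniform load w=9 kN/m over full span:
  y_2 = -wx²(x²-4Lx+6L²)/(24EI) = -9·(24/5)²·((24/5)²-4·6·(24/5)+6·6²)/(24·200000) = -10449/1953125 m
Superposition: y = Σ y_i = -641277/48828125 m ≈ -0.013133 m

y(24/5) = -641277/48828125 m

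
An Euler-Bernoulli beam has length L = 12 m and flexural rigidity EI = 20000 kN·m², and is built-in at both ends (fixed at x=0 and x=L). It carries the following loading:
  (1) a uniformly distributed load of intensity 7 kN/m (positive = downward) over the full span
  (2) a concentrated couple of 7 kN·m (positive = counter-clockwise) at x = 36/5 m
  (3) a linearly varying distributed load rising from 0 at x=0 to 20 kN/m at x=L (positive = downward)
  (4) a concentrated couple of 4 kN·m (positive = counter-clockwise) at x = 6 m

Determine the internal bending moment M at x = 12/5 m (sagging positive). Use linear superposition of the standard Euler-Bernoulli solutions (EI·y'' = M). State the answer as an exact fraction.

M(12/5) = -2103/125 kN·m

Load 1 — uniform load w=7 kN/m over full span:
  M_1 = wLx/2 - wL²/12 - wx²/2 = 7·12·(12/5)/2 - 7·12²/12 - 7·(12/5)²/2 = -84/25 kN·m
Load 2 — applied couple M₀=7 kN·m at a=36/5 m (b=L-a=24/5):
  M_2 = R_Ax - M_A  [x≤a] with R_A=21/25, M_A=56/25 = (21/25)·(12/5) - (56/25) = -28/125 kN·m
Load 3 — triangular load w₀=20 kN/m (0→w₀ over full span):
  M_3 = 3w₀Lx/20 - w₀L²/30 - w₀x³/(6L) = 3·20·12·(12/5)/20 - 20·12²/30 - 20·(12/5)³/(6·12) = -336/25 kN·m
Load 4 — applied couple M₀=4 kN·m at a=6 m (b=L-a=6):
  M_4 = R_Ax - M_A  [x≤a] with R_A=1/2, M_A=1 = (1/2)·(12/5) - 1 = 1/5 kN·m
Superposition: M = Σ M_i = -2103/125 kN·m ≈ -16.824000 kN·m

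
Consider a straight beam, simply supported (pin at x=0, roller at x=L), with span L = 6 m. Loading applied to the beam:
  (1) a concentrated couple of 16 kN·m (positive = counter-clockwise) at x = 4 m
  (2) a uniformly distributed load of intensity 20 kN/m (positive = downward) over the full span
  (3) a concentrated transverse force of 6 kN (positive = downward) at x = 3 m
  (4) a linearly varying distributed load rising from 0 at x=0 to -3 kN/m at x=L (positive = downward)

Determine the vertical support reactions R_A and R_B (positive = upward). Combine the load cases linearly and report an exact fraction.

Load 1 — applied couple M₀=16 kN·m at a=4 m (b=L-a=2):
  R_A = M₀/L = 16/6 = 8/3 kN
  R_B = -M₀/L = -16/6 = -8/3 kN
Load 2 — uniform load w=20 kN/m over full span:
  R_A = wL/2 = 20·6/2 = 60 kN
  R_B = wL/2 = 20·6/2 = 60 kN
Load 3 — point force P=6 kN at a=3 m (b=L-a=3):
  R_A = Pb/L = 6·3/6 = 3 kN
  R_B = Pa/L = 6·3/6 = 3 kN
Load 4 — triangular load w₀=-3 kN/m (0→w₀ over full span):
  R_A = w₀L/6 = (-3)·6/6 = -3 kN
  R_B = w₀L/3 = (-3)·6/3 = -6 kN
Superposition: R_A = 188/3 kN, R_B = 163/3 kN

R_A = 188/3 kN, R_B = 163/3 kN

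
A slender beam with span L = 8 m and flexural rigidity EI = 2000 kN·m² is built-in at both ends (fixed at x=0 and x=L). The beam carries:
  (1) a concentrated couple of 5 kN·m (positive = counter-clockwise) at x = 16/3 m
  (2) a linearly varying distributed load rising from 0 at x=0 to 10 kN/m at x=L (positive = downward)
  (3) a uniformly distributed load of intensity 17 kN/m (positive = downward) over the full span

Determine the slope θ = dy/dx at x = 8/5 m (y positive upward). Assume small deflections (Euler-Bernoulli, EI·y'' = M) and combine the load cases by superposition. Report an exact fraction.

θ(8/5) = -847/18750 rad

Load 1 — applied couple M₀=5 kN·m at a=16/3 m (b=L-a=8/3):
  θ_1 = (R_Ax²/2 - M_Ax)/EI  [x≤a] with R_A=5/6, M_A=5/3 = ((5/6)·(8/5)²/2 - (5/3)·(8/5))/2000 = -1/1250 rad
Load 2 — triangular load w₀=10 kN/m (0→w₀ over full span):
  θ_2 = -w₀(2x(L-x)(L-2x)(x+2L)+x²(L-x)²)/(120LEI) = -10·(2·(8/5)·(8-(8/5))·(8-2·(8/5))·((8/5)+2·8)+(8/5)²·(8-(8/5))²)/(120·8·2000) = -448/46875 rad
Load 3 — uniform load w=17 kN/m over full span:
  θ_3 = -wx(L-x)(L-2x)/(12EI) = -17·(8/5)·(8-(8/5))·(8-2·(8/5))/(12·2000) = -544/15625 rad
Superposition: θ = Σ θ_i = -847/18750 rad ≈ -0.045173 rad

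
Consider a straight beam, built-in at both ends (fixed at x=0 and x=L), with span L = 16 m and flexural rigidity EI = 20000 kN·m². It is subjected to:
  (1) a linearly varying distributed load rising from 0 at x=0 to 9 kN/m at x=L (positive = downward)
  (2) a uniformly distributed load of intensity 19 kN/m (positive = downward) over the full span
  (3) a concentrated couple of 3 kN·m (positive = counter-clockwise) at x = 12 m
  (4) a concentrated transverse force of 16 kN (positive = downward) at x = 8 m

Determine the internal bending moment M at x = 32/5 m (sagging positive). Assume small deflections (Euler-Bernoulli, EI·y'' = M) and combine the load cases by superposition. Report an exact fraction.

M(32/5) = 1408939/6000 kN·m

Load 1 — triangular load w₀=9 kN/m (0→w₀ over full span):
  M_1 = 3w₀Lx/20 - w₀L²/30 - w₀x³/(6L) = 3·9·16·(32/5)/20 - 9·16²/30 - 9·(32/5)³/(6·16) = 4608/125 kN·m
Load 2 — uniform load w=19 kN/m over full span:
  M_2 = wLx/2 - wL²/12 - wx²/2 = 19·16·(32/5)/2 - 19·16²/12 - 19·(32/5)²/2 = 13376/75 kN·m
Load 3 — applied couple M₀=3 kN·m at a=12 m (b=L-a=4):
  M_3 = R_Ax - M_A  [x≤a] with R_A=27/128, M_A=15/16 = (27/128)·(32/5) - (15/16) = 33/80 kN·m
Load 4 — point force P=16 kN at a=8 m (b=L-a=8):
  M_4 = Pb²(3a+b)x/L³ - Pab²/L²  [x≤a] = 16·8²·(3·8+8)·(32/5)/16³ - 16·8·8²/16² = 96/5 kN·m
Superposition: M = Σ M_i = 1408939/6000 kN·m ≈ 234.823167 kN·m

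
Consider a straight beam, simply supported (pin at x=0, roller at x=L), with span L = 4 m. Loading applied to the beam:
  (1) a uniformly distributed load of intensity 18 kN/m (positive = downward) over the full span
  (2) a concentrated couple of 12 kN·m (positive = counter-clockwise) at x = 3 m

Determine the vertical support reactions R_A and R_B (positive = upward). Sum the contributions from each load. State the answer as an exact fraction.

Load 1 — uniform load w=18 kN/m over full span:
  R_A = wL/2 = 18·4/2 = 36 kN
  R_B = wL/2 = 18·4/2 = 36 kN
Load 2 — applied couple M₀=12 kN·m at a=3 m (b=L-a=1):
  R_A = M₀/L = 12/4 = 3 kN
  R_B = -M₀/L = -12/4 = -3 kN
Superposition: R_A = 39 kN, R_B = 33 kN

R_A = 39 kN, R_B = 33 kN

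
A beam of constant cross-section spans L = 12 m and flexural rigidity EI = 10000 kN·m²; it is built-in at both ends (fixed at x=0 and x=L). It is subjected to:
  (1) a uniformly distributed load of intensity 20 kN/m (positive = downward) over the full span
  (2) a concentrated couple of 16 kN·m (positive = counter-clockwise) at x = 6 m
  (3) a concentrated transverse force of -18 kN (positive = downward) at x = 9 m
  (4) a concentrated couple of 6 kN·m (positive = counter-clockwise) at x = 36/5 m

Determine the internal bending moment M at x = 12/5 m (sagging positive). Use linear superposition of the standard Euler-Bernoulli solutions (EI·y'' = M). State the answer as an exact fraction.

Load 1 — uniform load w=20 kN/m over full span:
  M_1 = wLx/2 - wL²/12 - wx²/2 = 20·12·(12/5)/2 - 20·12²/12 - 20·(12/5)²/2 = -48/5 kN·m
Load 2 — applied couple M₀=16 kN·m at a=6 m (b=L-a=6):
  M_2 = R_Ax - M_A  [x≤a] with R_A=2, M_A=4 = 2·(12/5) - 4 = 4/5 kN·m
Load 3 — point force P=-18 kN at a=9 m (b=L-a=3):
  M_3 = Pb²(3a+b)x/L³ - Pab²/L²  [x≤a] = (-18)·3²·(3·9+3)·(12/5)/12³ - (-18)·9·3²/12² = 27/8 kN·m
Load 4 — applied couple M₀=6 kN·m at a=36/5 m (b=L-a=24/5):
  M_4 = R_Ax - M_A  [x≤a] with R_A=18/25, M_A=48/25 = (18/25)·(12/5) - (48/25) = -24/125 kN·m
Superposition: M = Σ M_i = -5617/1000 kN·m ≈ -5.617000 kN·m

M(12/5) = -5617/1000 kN·m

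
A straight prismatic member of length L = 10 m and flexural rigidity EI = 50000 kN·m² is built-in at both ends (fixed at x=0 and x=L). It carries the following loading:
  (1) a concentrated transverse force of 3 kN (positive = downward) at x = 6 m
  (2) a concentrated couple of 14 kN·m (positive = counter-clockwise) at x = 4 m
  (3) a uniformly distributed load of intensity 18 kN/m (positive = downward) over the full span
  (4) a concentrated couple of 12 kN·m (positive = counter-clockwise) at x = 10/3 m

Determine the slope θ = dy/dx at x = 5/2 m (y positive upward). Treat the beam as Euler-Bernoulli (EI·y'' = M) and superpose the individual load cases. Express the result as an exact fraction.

Load 1 — point force P=3 kN at a=6 m (b=L-a=4):
  θ_1 = -Pb²x(2aL-(3a+b)x)/(2L³EI)  [x≤a] = -3·4²·(5/2)·(2·6·10-(3·6+4)·(5/2))/(2·10³·50000) = -39/500000 rad
Load 2 — applied couple M₀=14 kN·m at a=4 m (b=L-a=6):
  θ_2 = (R_Ax²/2 - M_Ax)/EI  [x≤a] with R_A=252/125, M_A=42/25 = ((252/125)·(5/2)²/2 - (42/25)·(5/2))/50000 = 21/500000 rad
Load 3 — uniform load w=18 kN/m over full span:
  θ_3 = -wx(L-x)(L-2x)/(12EI) = -18·(5/2)·(10-(5/2))·(10-2·(5/2))/(12·50000) = -9/3200 rad
Load 4 — applied couple M₀=12 kN·m at a=10/3 m (b=L-a=20/3):
  θ_4 = (R_Ax²/2 - M_Ax)/EI  [x≤a] with R_A=8/5, M_A=0 = ((8/5)·(5/2)²/2 - 0·(5/2))/50000 = 1/10000 rad
Superposition: θ = Σ θ_i = -5497/2000000 rad ≈ -0.002749 rad

θ(5/2) = -5497/2000000 rad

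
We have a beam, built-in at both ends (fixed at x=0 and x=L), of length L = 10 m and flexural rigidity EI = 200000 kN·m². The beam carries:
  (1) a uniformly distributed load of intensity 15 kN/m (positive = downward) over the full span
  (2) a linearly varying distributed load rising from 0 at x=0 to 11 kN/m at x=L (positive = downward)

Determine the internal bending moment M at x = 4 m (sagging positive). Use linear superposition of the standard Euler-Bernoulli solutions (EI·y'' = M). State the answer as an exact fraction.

M(4) = 363/5 kN·m

Load 1 — uniform load w=15 kN/m over full span:
  M_1 = wLx/2 - wL²/12 - wx²/2 = 15·10·4/2 - 15·10²/12 - 15·4²/2 = 55 kN·m
Load 2 — triangular load w₀=11 kN/m (0→w₀ over full span):
  M_2 = 3w₀Lx/20 - w₀L²/30 - w₀x³/(6L) = 3·11·10·4/20 - 11·10²/30 - 11·4³/(6·10) = 88/5 kN·m
Superposition: M = Σ M_i = 363/5 kN·m ≈ 72.600000 kN·m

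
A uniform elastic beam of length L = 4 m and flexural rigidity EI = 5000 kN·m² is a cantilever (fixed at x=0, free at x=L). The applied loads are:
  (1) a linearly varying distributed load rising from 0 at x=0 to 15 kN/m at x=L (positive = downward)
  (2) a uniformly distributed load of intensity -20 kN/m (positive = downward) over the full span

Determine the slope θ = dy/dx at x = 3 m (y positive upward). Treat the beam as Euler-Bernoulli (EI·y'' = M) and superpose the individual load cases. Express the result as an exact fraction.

θ(3) = 591/32000 rad

Load 1 — triangular load w₀=15 kN/m (0→w₀ over full span):
  θ_1 = (w₀Lx²/4-w₀L²x/3-w₀x⁴/(24L))/EI = (15·4·3²/4-15·4²·3/3-15·3⁴/(24·4))/5000 = -753/32000 rad
Load 2 — uniform load w=-20 kN/m over full span:
  θ_2 = -wx(x²-3Lx+3L²)/(6EI) = -(-20)·3·(3²-3·4·3+3·4²)/(6·5000) = 21/500 rad
Superposition: θ = Σ θ_i = 591/32000 rad ≈ 0.018469 rad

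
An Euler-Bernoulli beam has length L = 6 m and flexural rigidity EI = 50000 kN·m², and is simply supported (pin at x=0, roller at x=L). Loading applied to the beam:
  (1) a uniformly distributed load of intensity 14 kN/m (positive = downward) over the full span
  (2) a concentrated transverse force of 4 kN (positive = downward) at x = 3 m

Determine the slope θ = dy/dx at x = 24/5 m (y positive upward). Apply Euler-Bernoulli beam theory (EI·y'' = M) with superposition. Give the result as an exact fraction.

Load 1 — uniform load w=14 kN/m over full span:
  θ_1 = -w(L³-6Lx²+4x³)/(24EI) = -14·(6³-6·6·(24/5)²+4·(24/5)³)/(24·50000) = 6237/3125000 rad
Load 2 — point force P=4 kN at a=3 m (b=L-a=3):
  θ_2 = -Pa(2L²-6Lx+3x²+a²)/(6LEI)  [x>a] = -4·3·(2·6²-6·6·(24/5)+3·(24/5)²+3²)/(6·6·50000) = 189/1250000 rad
Superposition: θ = Σ θ_i = 13419/6250000 rad ≈ 0.002147 rad

θ(24/5) = 13419/6250000 rad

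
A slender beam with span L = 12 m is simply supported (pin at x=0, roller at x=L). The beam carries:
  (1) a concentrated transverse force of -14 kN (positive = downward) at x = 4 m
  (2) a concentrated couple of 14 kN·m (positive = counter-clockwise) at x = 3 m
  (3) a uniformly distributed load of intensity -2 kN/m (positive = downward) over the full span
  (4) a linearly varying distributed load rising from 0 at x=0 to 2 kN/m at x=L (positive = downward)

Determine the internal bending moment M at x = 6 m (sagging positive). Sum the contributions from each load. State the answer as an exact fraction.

M(6) = -53 kN·m

Load 1 — point force P=-14 kN at a=4 m (b=L-a=8):
  M_1 = Pa(L-x)/L  [x>a] = (-14)·4·(12-6)/12 = -28 kN·m
Load 2 — applied couple M₀=14 kN·m at a=3 m (b=L-a=9):
  M_2 = M₀x/L - M₀  [x>a] = 14·6/12 - 14 = -7 kN·m
Load 3 — uniform load w=-2 kN/m over full span:
  M_3 = wx(L-x)/2 = (-2)·6·(12-6)/2 = -36 kN·m
Load 4 — triangular load w₀=2 kN/m (0→w₀ over full span):
  M_4 = w₀Lx/6 - w₀x³/(6L) = 2·12·6/6 - 2·6³/(6·12) = 18 kN·m
Superposition: M = Σ M_i = -53 kN·m ≈ -53.000000 kN·m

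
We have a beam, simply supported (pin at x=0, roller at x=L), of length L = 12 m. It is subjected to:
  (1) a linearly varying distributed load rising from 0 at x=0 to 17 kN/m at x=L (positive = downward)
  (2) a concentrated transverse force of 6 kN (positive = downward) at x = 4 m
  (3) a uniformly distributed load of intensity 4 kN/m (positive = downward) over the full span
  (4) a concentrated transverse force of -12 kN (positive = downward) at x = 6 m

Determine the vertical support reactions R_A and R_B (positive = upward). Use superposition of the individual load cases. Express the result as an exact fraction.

R_A = 56 kN, R_B = 88 kN

Load 1 — triangular load w₀=17 kN/m (0→w₀ over full span):
  R_A = w₀L/6 = 17·12/6 = 34 kN
  R_B = w₀L/3 = 17·12/3 = 68 kN
Load 2 — point force P=6 kN at a=4 m (b=L-a=8):
  R_A = Pb/L = 6·8/12 = 4 kN
  R_B = Pa/L = 6·4/12 = 2 kN
Load 3 — uniform load w=4 kN/m over full span:
  R_A = wL/2 = 4·12/2 = 24 kN
  R_B = wL/2 = 4·12/2 = 24 kN
Load 4 — point force P=-12 kN at a=6 m (b=L-a=6):
  R_A = Pb/L = (-12)·6/12 = -6 kN
  R_B = Pa/L = (-12)·6/12 = -6 kN
Superposition: R_A = 56 kN, R_B = 88 kN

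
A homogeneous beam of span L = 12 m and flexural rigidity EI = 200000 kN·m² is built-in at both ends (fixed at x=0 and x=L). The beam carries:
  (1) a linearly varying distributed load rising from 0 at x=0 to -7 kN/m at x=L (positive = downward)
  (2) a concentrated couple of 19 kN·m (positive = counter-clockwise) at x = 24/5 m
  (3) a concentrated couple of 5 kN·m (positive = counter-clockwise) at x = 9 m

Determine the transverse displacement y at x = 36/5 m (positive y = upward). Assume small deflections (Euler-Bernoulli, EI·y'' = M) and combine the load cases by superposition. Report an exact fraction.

Load 1 — triangular load w₀=-7 kN/m (0→w₀ over full span):
  y_1 = -w₀x²(L-x)²(x+2L)/(120LEI) = -(-7)·(36/5)²·(12-(36/5))²·((36/5)+2·12)/(120·12·200000) = 44226/48828125 m
Load 2 — applied couple M₀=19 kN·m at a=24/5 m (b=L-a=36/5):
  y_2 = (R_Ax³/6 - M_Ax²/2 - M₀(x-a)²/2)/EI  [x>a] with R_A=57/25, M_A=57/25 = ((57/25)·(36/5)³/6 - (57/25)·(36/5)²/2 - 19·((36/5)-(24/5))²/2)/200000 = 1368/9765625 m
Load 3 — applied couple M₀=5 kN·m at a=9 m (b=L-a=3):
  y_3 = (R_Ax³/6 - M_Ax²/2)/EI  [x≤a] with R_A=15/32, M_A=25/16 = ((15/32)·(36/5)³/6 - (25/16)·(36/5)²/2)/200000 = -567/10000000 m
Superposition: y = Σ y_i = 6182073/6250000000 m ≈ 0.000989 m

y(36/5) = 6182073/6250000000 m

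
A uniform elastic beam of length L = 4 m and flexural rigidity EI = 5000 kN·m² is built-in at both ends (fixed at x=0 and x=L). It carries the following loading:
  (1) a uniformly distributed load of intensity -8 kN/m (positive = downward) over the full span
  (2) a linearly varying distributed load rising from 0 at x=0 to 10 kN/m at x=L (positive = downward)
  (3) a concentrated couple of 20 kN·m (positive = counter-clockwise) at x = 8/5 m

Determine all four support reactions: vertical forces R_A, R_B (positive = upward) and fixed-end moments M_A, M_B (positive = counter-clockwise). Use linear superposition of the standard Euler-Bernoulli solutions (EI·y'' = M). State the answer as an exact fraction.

R_A = -14/5 kN, M_A = -44/15 kN·m, R_B = -46/5 kN, M_B = 136/15 kN·m

Load 1 — uniform load w=-8 kN/m over full span:
  R_A = wL/2 = (-8)·4/2 = -16 kN
  M_A = wL²/12 = (-8)·4²/12 = -32/3 kN·m
  R_B = wL/2 = (-8)·4/2 = -16 kN
  M_B = -wL²/12 = -(-8)·4²/12 = 32/3 kN·m
Load 2 — triangular load w₀=10 kN/m (0→w₀ over full span):
  R_A = 3w₀L/20 = 3·10·4/20 = 6 kN
  M_A = w₀L²/30 = 10·4²/30 = 16/3 kN·m
  R_B = 7w₀L/20 = 7·10·4/20 = 14 kN
  M_B = -w₀L²/20 = -10·4²/20 = -8 kN·m
Load 3 — applied couple M₀=20 kN·m at a=8/5 m (b=L-a=12/5):
  R_A = 6M₀ab/L³ = 6·20·(8/5)·(12/5)/4³ = 36/5 kN
  M_A = M₀b(2a-b)/L² = 20·(12/5)·(2·(8/5)-(12/5))/4² = 12/5 kN·m
  R_B = -6M₀ab/L³ = -6·20·(8/5)·(12/5)/4³ = -36/5 kN
  M_B = M₀a(2b-a)/L² = 20·(8/5)·(2·(12/5)-(8/5))/4² = 32/5 kN·m
Superposition: R_A = -14/5 kN, M_A = -44/15 kN·m, R_B = -46/5 kN, M_B = 136/15 kN·m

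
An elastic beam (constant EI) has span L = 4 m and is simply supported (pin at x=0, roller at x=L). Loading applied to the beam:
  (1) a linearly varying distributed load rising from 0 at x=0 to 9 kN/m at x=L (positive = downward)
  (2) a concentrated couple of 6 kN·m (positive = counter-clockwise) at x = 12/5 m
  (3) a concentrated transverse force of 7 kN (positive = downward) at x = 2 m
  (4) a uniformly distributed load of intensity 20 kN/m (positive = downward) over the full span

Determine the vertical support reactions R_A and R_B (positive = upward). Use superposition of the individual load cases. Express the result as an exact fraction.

R_A = 51 kN, R_B = 54 kN

Load 1 — triangular load w₀=9 kN/m (0→w₀ over full span):
  R_A = w₀L/6 = 9·4/6 = 6 kN
  R_B = w₀L/3 = 9·4/3 = 12 kN
Load 2 — applied couple M₀=6 kN·m at a=12/5 m (b=L-a=8/5):
  R_A = M₀/L = 6/4 = 3/2 kN
  R_B = -M₀/L = -6/4 = -3/2 kN
Load 3 — point force P=7 kN at a=2 m (b=L-a=2):
  R_A = Pb/L = 7·2/4 = 7/2 kN
  R_B = Pa/L = 7·2/4 = 7/2 kN
Load 4 — uniform load w=20 kN/m over full span:
  R_A = wL/2 = 20·4/2 = 40 kN
  R_B = wL/2 = 20·4/2 = 40 kN
Superposition: R_A = 51 kN, R_B = 54 kN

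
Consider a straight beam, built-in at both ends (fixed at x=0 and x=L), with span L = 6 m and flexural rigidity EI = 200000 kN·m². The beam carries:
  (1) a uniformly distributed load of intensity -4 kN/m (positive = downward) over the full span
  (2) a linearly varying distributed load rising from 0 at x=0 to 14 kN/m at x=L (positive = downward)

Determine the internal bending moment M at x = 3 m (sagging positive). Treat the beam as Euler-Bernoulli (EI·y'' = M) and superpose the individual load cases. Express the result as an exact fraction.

Load 1 — uniform load w=-4 kN/m over full span:
  M_1 = wLx/2 - wL²/12 - wx²/2 = (-4)·6·3/2 - (-4)·6²/12 - (-4)·3²/2 = -6 kN·m
Load 2 — triangular load w₀=14 kN/m (0→w₀ over full span):
  M_2 = 3w₀Lx/20 - w₀L²/30 - w₀x³/(6L) = 3·14·6·3/20 - 14·6²/30 - 14·3³/(6·6) = 21/2 kN·m
Superposition: M = Σ M_i = 9/2 kN·m ≈ 4.500000 kN·m

M(3) = 9/2 kN·m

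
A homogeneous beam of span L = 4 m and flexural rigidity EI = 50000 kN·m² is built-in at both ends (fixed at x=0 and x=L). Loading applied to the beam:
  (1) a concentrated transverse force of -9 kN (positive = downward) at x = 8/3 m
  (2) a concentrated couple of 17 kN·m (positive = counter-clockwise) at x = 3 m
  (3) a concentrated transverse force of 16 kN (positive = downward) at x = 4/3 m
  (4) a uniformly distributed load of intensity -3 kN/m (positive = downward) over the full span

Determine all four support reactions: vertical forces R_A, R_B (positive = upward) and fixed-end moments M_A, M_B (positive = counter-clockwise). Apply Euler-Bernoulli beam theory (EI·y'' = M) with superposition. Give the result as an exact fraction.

R_A = 7171/864 kN, M_A = 3511/432 kN·m, R_B = -11491/864 kN, M_B = 607/432 kN·m

Load 1 — point force P=-9 kN at a=8/3 m (b=L-a=4/3):
  R_A = Pb²(3a+b)/L³ = (-9)·(4/3)²·(3·(8/3)+(4/3))/4³ = -7/3 kN
  M_A = Pab²/L² = (-9)·(8/3)·(4/3)²/4² = -8/3 kN·m
  R_B = Pa²(a+3b)/L³ = (-9)·(8/3)²·((8/3)+3·(4/3))/4³ = -20/3 kN
  M_B = -Pa²b/L² = -(-9)·(8/3)²·(4/3)/4² = 16/3 kN·m
Load 2 — applied couple M₀=17 kN·m at a=3 m (b=L-a=1):
  R_A = 6M₀ab/L³ = 6·17·3·1/4³ = 153/32 kN
  M_A = M₀b(2a-b)/L² = 17·1·(2·3-1)/4² = 85/16 kN·m
  R_B = -6M₀ab/L³ = -6·17·3·1/4³ = -153/32 kN
  M_B = M₀a(2b-a)/L² = 17·3·(2·1-3)/4² = -51/16 kN·m
Load 3 — point force P=16 kN at a=4/3 m (b=L-a=8/3):
  R_A = Pb²(3a+b)/L³ = 16·(8/3)²·(3·(4/3)+(8/3))/4³ = 320/27 kN
  M_A = Pab²/L² = 16·(4/3)·(8/3)²/4² = 256/27 kN·m
  R_B = Pa²(a+3b)/L³ = 16·(4/3)²·((4/3)+3·(8/3))/4³ = 112/27 kN
  M_B = -Pa²b/L² = -16·(4/3)²·(8/3)/4² = -128/27 kN·m
Load 4 — uniform load w=-3 kN/m over full span:
  R_A = wL/2 = (-3)·4/2 = -6 kN
  M_A = wL²/12 = (-3)·4²/12 = -4 kN·m
  R_B = wL/2 = (-3)·4/2 = -6 kN
  M_B = -wL²/12 = -(-3)·4²/12 = 4 kN·m
Superposition: R_A = 7171/864 kN, M_A = 3511/432 kN·m, R_B = -11491/864 kN, M_B = 607/432 kN·m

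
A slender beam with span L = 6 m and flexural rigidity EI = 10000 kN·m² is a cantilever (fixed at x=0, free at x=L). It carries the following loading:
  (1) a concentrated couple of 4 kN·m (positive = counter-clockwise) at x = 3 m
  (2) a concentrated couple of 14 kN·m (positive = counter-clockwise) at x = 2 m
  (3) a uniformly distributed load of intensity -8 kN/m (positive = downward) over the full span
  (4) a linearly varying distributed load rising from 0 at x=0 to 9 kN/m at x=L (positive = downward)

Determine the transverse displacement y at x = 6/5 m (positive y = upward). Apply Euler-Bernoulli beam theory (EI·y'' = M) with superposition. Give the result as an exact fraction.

y(6/5) = 261657/78125000 m

Load 1 — applied couple M₀=4 kN·m at a=3 m (b=L-a=3):
  y_1 = M₀x²/(2EI)  [x≤a] = 4·(6/5)²/(2·10000) = 9/31250 m
Load 2 — applied couple M₀=14 kN·m at a=2 m (b=L-a=4):
  y_2 = M₀x²/(2EI)  [x≤a] = 14·(6/5)²/(2·10000) = 63/62500 m
Load 3 — uniform load w=-8 kN/m over full span:
  y_3 = -wx²(x²-4Lx+6L²)/(24EI) = -(-8)·(6/5)²·((6/5)²-4·6·(6/5)+6·6²)/(24·10000) = 3537/390625 m
Load 4 — triangular load w₀=9 kN/m (0→w₀ over full span):
  y_4 = (w₀Lx³/12-w₀L²x²/6-w₀x⁵/(120L))/EI = (9·6·(6/5)³/12-9·6²·(6/5)²/6-9·(6/5)⁵/(120·6))/10000 = -546993/78125000 m
Superposition: y = Σ y_i = 261657/78125000 m ≈ 0.003349 m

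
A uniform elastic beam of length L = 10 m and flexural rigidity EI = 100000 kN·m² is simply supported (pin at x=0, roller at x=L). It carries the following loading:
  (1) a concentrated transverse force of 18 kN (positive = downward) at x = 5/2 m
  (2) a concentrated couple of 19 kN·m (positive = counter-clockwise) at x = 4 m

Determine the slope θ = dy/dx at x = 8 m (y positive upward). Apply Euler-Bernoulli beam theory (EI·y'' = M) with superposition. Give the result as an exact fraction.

Load 1 — point force P=18 kN at a=5/2 m (b=L-a=15/2):
  θ_1 = -Pa(2L²-6Lx+3x²+a²)/(6LEI)  [x>a] = -18·(5/2)·(2·10²-6·10·8+3·8²+(5/2)²)/(6·10·100000) = 981/1600000 rad
Load 2 — applied couple M₀=19 kN·m at a=4 m (b=L-a=6):
  θ_2 = (M₀x²/(2L)-M₀(x-a)+C₁)/EI  [x>a] with C₁=M₀(3b²-L²)/(6L)=38/15 = (19·8²/(2·10)-19·(8-4)+(38/15))/100000 = -19/150000 rad
Superposition: θ = Σ θ_i = 467/960000 rad ≈ 0.000486 rad

θ(8) = 467/960000 rad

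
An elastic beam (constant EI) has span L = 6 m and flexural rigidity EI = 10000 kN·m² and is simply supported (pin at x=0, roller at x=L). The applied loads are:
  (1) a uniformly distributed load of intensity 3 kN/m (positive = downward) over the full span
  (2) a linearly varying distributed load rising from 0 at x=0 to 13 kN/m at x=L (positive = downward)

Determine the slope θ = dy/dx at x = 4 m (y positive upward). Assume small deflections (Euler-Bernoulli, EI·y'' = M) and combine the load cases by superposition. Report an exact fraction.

Load 1 — uniform load w=3 kN/m over full span:
  θ_1 = -w(L³-6Lx²+4x³)/(24EI) = -3·(6³-6·6·4²+4·4³)/(24·10000) = 13/10000 rad
Load 2 — triangular load w₀=13 kN/m (0→w₀ over full span):
  θ_2 = -w₀(7L⁴-30L²x²+15x⁴)/(360LEI) = -13·(7·6⁴-30·6²·4²+15·4⁴)/(360·6·10000) = 1183/450000 rad
Superposition: θ = Σ θ_i = 221/56250 rad ≈ 0.003929 rad

θ(4) = 221/56250 rad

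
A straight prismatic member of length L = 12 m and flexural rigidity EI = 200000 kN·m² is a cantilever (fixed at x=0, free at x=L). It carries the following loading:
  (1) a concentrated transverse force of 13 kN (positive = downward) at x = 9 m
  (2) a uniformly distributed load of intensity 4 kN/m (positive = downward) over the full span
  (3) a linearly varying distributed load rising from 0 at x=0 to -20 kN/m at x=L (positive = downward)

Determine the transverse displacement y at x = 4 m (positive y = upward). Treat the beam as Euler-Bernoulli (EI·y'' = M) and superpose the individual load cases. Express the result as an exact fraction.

y(4) = 851/45000 m

Load 1 — point force P=13 kN at a=9 m (b=L-a=3):
  y_1 = -Px²(3a-x)/(6EI)  [x≤a] = -13·4²·(3·9-4)/(6·200000) = -299/75000 m
Load 2 — uniform load w=4 kN/m over full span:
  y_2 = -wx²(x²-4Lx+6L²)/(24EI) = -4·4²·(4²-4·12·4+6·12²)/(24·200000) = -86/9375 m
Load 3 — triangular load w₀=-20 kN/m (0→w₀ over full span):
  y_3 = (w₀Lx³/12-w₀L²x²/6-w₀x⁵/(120L))/EI = ((-20)·12·4³/12-(-20)·12²·4²/6-(-20)·4⁵/(120·12))/200000 = 902/28125 m
Superposition: y = Σ y_i = 851/45000 m ≈ 0.018911 m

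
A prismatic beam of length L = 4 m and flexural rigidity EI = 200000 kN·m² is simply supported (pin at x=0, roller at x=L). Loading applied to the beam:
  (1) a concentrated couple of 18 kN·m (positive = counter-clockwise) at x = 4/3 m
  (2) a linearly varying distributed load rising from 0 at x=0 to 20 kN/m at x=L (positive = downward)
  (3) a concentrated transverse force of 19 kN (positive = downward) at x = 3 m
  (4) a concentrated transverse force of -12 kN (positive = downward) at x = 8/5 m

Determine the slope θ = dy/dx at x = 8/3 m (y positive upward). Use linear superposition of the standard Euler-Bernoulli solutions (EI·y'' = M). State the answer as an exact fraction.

Load 1 — applied couple M₀=18 kN·m at a=4/3 m (b=L-a=8/3):
  θ_1 = (M₀x²/(2L)-M₀(x-a)+C₁)/EI  [x>a] with C₁=M₀(3b²-L²)/(6L)=4 = (18·(8/3)²/(2·4)-18·((8/3)-(4/3))+4)/200000 = -1/50000 rad
Load 2 — triangular load w₀=20 kN/m (0→w₀ over full span):
  θ_2 = -w₀(7L⁴-30L²x²+15x⁴)/(360LEI) = -20·(7·4⁴-30·4²·(8/3)²+15·(8/3)⁴)/(360·4·200000) = 91/1518750 rad
Load 3 — point force P=19 kN at a=3 m (b=L-a=1):
  θ_3 = -Pb(L²-b²-3x²)/(6LEI)  [x≤a] = -19·1·(4²-1²-3·(8/3)²)/(6·4·200000) = 361/14400000 rad
Load 4 — point force P=-12 kN at a=8/5 m (b=L-a=12/5):
  θ_4 = -Pa(2L²-6Lx+3x²+a²)/(6LEI)  [x>a] = -(-12)·(8/5)·(2·4²-6·4·(8/3)+3·(8/3)²+(8/5)²)/(6·4·200000) = -38/1171875 rad
Superposition: θ = Σ θ_i = 1582439/48600000000 rad ≈ 0.000033 rad

θ(8/3) = 1582439/48600000000 rad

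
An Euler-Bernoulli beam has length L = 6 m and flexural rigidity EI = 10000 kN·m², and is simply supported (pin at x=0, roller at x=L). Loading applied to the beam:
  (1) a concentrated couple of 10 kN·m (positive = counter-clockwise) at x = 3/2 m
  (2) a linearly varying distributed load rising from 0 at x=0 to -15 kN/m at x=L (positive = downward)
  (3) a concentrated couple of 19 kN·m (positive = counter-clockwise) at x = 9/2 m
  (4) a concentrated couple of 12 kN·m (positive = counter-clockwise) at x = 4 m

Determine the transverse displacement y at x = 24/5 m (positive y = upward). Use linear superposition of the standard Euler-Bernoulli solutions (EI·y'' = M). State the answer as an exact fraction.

y(24/5) = 1657779/250000000 m

Load 1 — applied couple M₀=10 kN·m at a=3/2 m (b=L-a=9/2):
  y_1 = (M₀x³/(6L)-M₀(x-a)²/2+C₁x)/EI  [x>a] with C₁=M₀(3b²-L²)/(6L)=55/8 = (10·(24/5)³/(6·6)-10·((24/5)-(3/2))²/2+(55/8)·(24/5))/10000 = 927/1000000 m
Load 2 — triangular load w₀=-15 kN/m (0→w₀ over full span):
  y_2 = -w₀x(7L⁴-10L²x²+3x⁴)/(360LEI) = -(-15)·(24/5)·(7·6⁴-10·6²·(24/5)²+3·(24/5)⁴)/(360·6·10000) = 30861/3906250 m
Load 3 — applied couple M₀=19 kN·m at a=9/2 m (b=L-a=3/2):
  y_3 = (M₀x³/(6L)-M₀(x-a)²/2+C₁x)/EI  [x>a] with C₁=M₀(3b²-L²)/(6L)=-247/16 = (19·(24/5)³/(6·6)-19·((24/5)-(9/2))²/2+(-247/16)·(24/5))/10000 = -16587/10000000 m
Load 4 — applied couple M₀=12 kN·m at a=4 m (b=L-a=2):
  y_4 = (M₀x³/(6L)-M₀(x-a)²/2+C₁x)/EI  [x>a] with C₁=M₀(3b²-L²)/(6L)=-8 = (12·(24/5)³/(6·6)-12·((24/5)-4)²/2+(-8)·(24/5))/10000 = -42/78125 m
Superposition: y = Σ y_i = 1657779/250000000 m ≈ 0.006631 m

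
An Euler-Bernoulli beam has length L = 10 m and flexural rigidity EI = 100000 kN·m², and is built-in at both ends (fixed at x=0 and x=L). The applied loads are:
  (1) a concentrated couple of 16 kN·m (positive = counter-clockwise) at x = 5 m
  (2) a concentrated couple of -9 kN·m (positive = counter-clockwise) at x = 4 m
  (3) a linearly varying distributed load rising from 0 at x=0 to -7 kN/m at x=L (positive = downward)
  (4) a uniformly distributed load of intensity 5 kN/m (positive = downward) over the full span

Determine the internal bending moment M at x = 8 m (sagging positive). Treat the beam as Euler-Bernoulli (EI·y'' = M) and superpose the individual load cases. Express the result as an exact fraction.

Load 1 — applied couple M₀=16 kN·m at a=5 m (b=L-a=5):
  M_1 = R_Ax - M_A - M₀  [x>a] with R_A=12/5, M_A=4 = (12/5)·8 - 4 - 16 = -4/5 kN·m
Load 2 — applied couple M₀=-9 kN·m at a=4 m (b=L-a=6):
  M_2 = R_Ax - M_A - M₀  [x>a] with R_A=-162/125, M_A=-27/25 = (-162/125)·8 - (-27/25) - (-9) = -36/125 kN·m
Load 3 — triangular load w₀=-7 kN/m (0→w₀ over full span):
  M_3 = 3w₀Lx/20 - w₀L²/30 - w₀x³/(6L) = 3·(-7)·10·8/20 - (-7)·10²/30 - (-7)·8³/(6·10) = -14/15 kN·m
Load 4 — uniform load w=5 kN/m over full span:
  M_4 = wLx/2 - wL²/12 - wx²/2 = 5·10·8/2 - 5·10²/12 - 5·8²/2 = -5/3 kN·m
Superposition: M = Σ M_i = -461/125 kN·m ≈ -3.688000 kN·m

M(8) = -461/125 kN·m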